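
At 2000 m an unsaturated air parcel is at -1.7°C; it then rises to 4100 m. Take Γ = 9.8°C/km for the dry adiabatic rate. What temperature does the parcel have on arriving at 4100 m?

2000 → 4100 m (dry adiabatic, 9.8°C/km): ΔT = -9.8 × 2.1 = -20.58°C → T = -22.28°C

-22.28°C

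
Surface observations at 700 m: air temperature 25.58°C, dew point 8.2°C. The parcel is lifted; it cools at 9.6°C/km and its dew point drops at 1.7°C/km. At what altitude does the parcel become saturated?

T and T_d converge at 9.6 − 1.7 = 7.9°C per km
Height above start = (25.58 − 8.2) / 7.9 = 2.2 km
LCL altitude = 700 m + 2200 m = 2900 m

2900 m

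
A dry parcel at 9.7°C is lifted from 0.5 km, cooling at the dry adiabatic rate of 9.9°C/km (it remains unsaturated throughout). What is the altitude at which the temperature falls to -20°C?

Height above start = (9.7 − (-20)) / 9.9 = 3 km
Altitude = 500 m + 3000 m = 3500 m

3.5 km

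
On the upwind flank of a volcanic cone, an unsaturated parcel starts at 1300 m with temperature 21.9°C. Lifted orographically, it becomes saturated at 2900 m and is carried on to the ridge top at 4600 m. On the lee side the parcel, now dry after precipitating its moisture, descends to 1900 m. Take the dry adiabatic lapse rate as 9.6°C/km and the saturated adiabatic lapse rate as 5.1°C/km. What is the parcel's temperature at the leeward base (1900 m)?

23.79°C

1300–2900 m, dry: Δz = 1.6 km ⇒ ΔT = -15.36°C; T = 6.54°C
2900–4600 m, saturated: Δz = 1.7 km ⇒ ΔT = -8.67°C; T = -2.13°C
4600–1900 m, dry descent: Δz = 2.7 km ⇒ ΔT = +25.92°C; T = 23.79°C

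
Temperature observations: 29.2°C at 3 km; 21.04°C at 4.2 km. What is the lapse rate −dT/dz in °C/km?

Γ = −ΔT/Δz = (29.2 − 21.04) / (4200 − 3000) m
  = 8.16°C / 1.2 km = 6.8°C/km

6.8°C/km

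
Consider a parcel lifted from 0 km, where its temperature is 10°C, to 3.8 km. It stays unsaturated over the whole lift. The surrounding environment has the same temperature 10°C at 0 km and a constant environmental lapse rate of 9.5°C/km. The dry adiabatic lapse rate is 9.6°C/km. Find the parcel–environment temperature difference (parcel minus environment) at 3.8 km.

-0.38°C (parcel cooler than environment)

Parcel:
  0 → 3800 m (dry, 9.6°C/km): ΔT = -9.6 × 3.8 = -36.48°C → T = -26.48°C
Environment:
  0 → 3800 m (environment, 9.5°C/km): ΔT = -9.5 × 3.8 = -36.1°C → T = -26.1°C
T_parcel − T_env = -26.48 − (-26.1) = -0.38°C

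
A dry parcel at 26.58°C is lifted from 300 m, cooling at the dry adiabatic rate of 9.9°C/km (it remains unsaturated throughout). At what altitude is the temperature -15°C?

Height above start = (26.58 − (-15)) / 9.9 = 4.2 km
Altitude = 300 m + 4200 m = 4500 m

4500 m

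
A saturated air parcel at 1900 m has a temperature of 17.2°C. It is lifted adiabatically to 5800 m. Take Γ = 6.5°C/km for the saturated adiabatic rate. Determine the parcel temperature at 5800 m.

1900–5800 m, saturated adiabatic: Δz = 3.9 km ⇒ ΔT = -25.35°C; T = -8.15°C

-8.15°C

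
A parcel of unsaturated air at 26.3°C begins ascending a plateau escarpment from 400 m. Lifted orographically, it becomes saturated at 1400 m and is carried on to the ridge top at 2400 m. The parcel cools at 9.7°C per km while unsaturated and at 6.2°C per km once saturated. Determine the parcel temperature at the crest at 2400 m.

From 400 m to 1400 m (dry): cools by 9.7 × 1 = 9.7°C, giving 16.6°C.
From 1400 m to 2400 m (saturated): cools by 6.2 × 1 = 6.2°C, giving 10.4°C.

10.4°C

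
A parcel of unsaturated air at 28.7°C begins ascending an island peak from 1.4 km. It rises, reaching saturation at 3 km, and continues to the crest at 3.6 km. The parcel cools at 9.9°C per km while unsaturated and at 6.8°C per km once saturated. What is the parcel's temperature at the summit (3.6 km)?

8.78°C

Dry to 3000 m: -9.9 × 1.6 km = -15.84°C, so T = 12.86°C.
Saturated to 3600 m: -6.8 × 0.6 km = -4.08°C, so T = 8.78°C.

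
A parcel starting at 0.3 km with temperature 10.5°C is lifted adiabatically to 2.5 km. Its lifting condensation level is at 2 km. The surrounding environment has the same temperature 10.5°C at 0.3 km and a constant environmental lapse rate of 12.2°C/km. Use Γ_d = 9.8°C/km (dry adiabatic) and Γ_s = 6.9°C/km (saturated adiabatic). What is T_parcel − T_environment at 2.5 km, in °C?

+6.73°C (parcel warmer than environment)

Parcel:
  From 300 m to 2000 m (dry): cools by 9.8 × 1.7 = 16.66°C, giving -6.16°C.
  From 2000 m to 2500 m (saturated): cools by 6.9 × 0.5 = 3.45°C, giving -9.61°C.
Environment:
  From 300 m to 2500 m (environment): cools by 12.2 × 2.2 = 26.84°C, giving -16.34°C.
T_parcel − T_env = -9.61 − (-16.34) = +6.73°C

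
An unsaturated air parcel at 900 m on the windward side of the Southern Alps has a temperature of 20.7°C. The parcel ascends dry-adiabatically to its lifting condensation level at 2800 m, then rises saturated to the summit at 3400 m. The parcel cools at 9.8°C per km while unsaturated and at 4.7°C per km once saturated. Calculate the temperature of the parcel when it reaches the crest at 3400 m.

-0.74°C

Dry to 2800 m: -9.8 × 1.9 km = -18.62°C, so T = 2.08°C.
Saturated to 3400 m: -4.7 × 0.6 km = -2.82°C, so T = -0.74°C.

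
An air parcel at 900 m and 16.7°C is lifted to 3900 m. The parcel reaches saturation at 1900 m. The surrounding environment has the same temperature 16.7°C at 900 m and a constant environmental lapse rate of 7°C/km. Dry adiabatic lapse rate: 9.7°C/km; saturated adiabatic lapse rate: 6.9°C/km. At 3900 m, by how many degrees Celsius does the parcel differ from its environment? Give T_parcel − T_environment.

Parcel:
  From 900 m to 1900 m (dry): cools by 9.7 × 1 = 9.7°C, giving 7°C.
  From 1900 m to 3900 m (saturated): cools by 6.9 × 2 = 13.8°C, giving -6.8°C.
Environment:
  From 900 m to 3900 m (environment): cools by 7 × 3 = 21°C, giving -4.3°C.
T_parcel − T_env = -6.8 − (-4.3) = -2.5°C

-2.5°C (parcel cooler than environment)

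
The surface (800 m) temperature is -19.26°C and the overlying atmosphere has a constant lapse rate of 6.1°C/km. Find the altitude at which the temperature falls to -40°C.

Height above start = (-19.26 − (-40)) / 6.1 = 3.4 km
Altitude = 800 m + 3400 m = 4200 m

4200 m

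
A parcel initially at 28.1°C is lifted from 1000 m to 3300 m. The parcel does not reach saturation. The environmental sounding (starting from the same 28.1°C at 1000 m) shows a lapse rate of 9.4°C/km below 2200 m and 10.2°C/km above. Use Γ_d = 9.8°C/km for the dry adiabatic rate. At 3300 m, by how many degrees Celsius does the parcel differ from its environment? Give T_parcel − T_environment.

Parcel:
  1000–3300 m, dry: Δz = 2.3 km ⇒ ΔT = -22.54°C; T = 5.56°C
Environment:
  1000–2200 m, environment, lower layer: Δz = 1.2 km ⇒ ΔT = -11.28°C; T = 16.82°C
  2200–3300 m, environment, upper layer: Δz = 1.1 km ⇒ ΔT = -11.22°C; T = 5.6°C
T_parcel − T_env = 5.56 − 5.6 = -0.04°C

-0.04°C (parcel cooler than environment)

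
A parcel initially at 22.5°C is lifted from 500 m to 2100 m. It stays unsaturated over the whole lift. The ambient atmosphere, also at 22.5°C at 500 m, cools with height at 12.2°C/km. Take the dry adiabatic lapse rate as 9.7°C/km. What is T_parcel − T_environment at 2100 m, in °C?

+4°C (parcel warmer than environment)

Parcel:
  500 → 2100 m (dry, 9.7°C/km): ΔT = -9.7 × 1.6 = -15.52°C → T = 6.98°C
Environment:
  500 → 2100 m (environment, 12.2°C/km): ΔT = -12.2 × 1.6 = -19.52°C → T = 2.98°C
T_parcel − T_env = 6.98 − 2.98 = +4°C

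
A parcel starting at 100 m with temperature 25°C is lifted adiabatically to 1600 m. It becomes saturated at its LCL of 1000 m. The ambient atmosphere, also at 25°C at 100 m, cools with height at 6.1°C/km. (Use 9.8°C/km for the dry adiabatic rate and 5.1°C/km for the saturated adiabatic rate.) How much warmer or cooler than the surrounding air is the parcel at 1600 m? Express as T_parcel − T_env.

-2.73°C (parcel cooler than environment)

Parcel:
  From 100 m to 1000 m (dry): cools by 9.8 × 0.9 = 8.82°C, giving 16.18°C.
  From 1000 m to 1600 m (saturated): cools by 5.1 × 0.6 = 3.06°C, giving 13.12°C.
Environment:
  From 100 m to 1600 m (environment): cools by 6.1 × 1.5 = 9.15°C, giving 15.85°C.
T_parcel − T_env = 13.12 − 15.85 = -2.73°C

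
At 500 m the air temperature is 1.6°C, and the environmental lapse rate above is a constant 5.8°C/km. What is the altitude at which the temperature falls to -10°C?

Height above start = (1.6 − (-10)) / 5.8 = 2 km
Altitude = 500 m + 2000 m = 2500 m

2500 m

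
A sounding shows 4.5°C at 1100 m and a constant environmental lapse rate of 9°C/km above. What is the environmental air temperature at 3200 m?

-14.4°C

Environmental to 3200 m: -9 × 2.1 km = -18.9°C, so T = -14.4°C.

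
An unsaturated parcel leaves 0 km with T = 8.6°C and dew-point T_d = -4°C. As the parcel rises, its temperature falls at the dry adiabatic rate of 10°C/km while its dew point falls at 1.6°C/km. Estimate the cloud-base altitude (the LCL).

T and T_d converge at 10 − 1.6 = 8.4°C per km
Height above start = (8.6 − (-4)) / 8.4 = 1.5 km
LCL altitude = 0 m + 1500 m = 1500 m

1.5 km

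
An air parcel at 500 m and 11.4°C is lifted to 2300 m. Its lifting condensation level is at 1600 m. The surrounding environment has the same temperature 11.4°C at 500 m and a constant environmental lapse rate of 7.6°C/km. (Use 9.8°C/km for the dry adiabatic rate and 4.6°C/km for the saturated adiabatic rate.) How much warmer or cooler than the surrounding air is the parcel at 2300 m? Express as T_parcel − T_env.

-0.32°C (parcel cooler than environment)

Parcel:
  From 500 m to 1600 m (dry): cools by 9.8 × 1.1 = 10.78°C, giving 0.62°C.
  From 1600 m to 2300 m (saturated): cools by 4.6 × 0.7 = 3.22°C, giving -2.6°C.
Environment:
  From 500 m to 2300 m (environment): cools by 7.6 × 1.8 = 13.68°C, giving -2.28°C.
T_parcel − T_env = -2.6 − (-2.28) = -0.32°C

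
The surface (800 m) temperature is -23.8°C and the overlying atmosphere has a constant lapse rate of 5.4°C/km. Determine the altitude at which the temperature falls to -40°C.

Height above start = (-23.8 − (-40)) / 5.4 = 3 km
Altitude = 800 m + 3000 m = 3800 m

3800 m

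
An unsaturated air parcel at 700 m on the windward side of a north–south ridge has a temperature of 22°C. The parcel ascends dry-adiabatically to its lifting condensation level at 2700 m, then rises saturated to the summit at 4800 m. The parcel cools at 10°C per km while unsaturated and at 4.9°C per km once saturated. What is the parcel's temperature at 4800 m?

700 → 2700 m (dry, 10°C/km): ΔT = -10 × 2 = -20°C → T = 2°C
2700 → 4800 m (saturated, 4.9°C/km): ΔT = -4.9 × 2.1 = -10.29°C → T = -8.29°C

-8.29°C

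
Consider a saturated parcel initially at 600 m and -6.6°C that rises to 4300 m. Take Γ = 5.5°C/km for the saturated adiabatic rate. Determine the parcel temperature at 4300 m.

600–4300 m, saturated adiabatic: Δz = 3.7 km ⇒ ΔT = -20.35°C; T = -26.95°C

-26.95°C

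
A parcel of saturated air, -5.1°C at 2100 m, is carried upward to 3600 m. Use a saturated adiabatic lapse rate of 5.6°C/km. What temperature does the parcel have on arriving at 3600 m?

-13.5°C

2100 → 3600 m (saturated adiabatic, 5.6°C/km): ΔT = -5.6 × 1.5 = -8.4°C → T = -13.5°C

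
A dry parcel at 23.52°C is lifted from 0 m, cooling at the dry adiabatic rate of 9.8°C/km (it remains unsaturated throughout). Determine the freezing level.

Height above start = (23.52 − 0) / 9.8 = 2.4 km
Altitude = 0 m + 2400 m = 2400 m

2400 m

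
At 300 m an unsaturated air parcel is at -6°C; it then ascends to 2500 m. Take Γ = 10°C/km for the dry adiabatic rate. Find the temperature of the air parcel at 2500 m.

-28°C

Dry adiabatic to 2500 m: -10 × 2.2 km = -22°C, so T = -28°C.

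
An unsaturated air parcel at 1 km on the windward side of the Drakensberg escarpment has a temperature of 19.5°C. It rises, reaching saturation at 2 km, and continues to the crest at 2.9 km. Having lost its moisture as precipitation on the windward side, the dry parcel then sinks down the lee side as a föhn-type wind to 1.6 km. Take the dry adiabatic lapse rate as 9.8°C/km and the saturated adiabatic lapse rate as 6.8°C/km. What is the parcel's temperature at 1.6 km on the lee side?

16.32°C

Dry to 2000 m: -9.8 × 1 km = -9.8°C, so T = 9.7°C.
Saturated to 2900 m: -6.8 × 0.9 km = -6.12°C, so T = 3.58°C.
Dry descent to 1600 m: +9.8 × 1.3 km = +12.74°C, so T = 16.32°C.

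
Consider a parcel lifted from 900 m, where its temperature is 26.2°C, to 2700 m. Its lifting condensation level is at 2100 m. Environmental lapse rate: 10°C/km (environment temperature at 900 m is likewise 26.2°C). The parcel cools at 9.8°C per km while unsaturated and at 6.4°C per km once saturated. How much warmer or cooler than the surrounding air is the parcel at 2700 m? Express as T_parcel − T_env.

Parcel:
  From 900 m to 2100 m (dry): cools by 9.8 × 1.2 = 11.76°C, giving 14.44°C.
  From 2100 m to 2700 m (saturated): cools by 6.4 × 0.6 = 3.84°C, giving 10.6°C.
Environment:
  From 900 m to 2700 m (environment): cools by 10 × 1.8 = 18°C, giving 8.2°C.
T_parcel − T_env = 10.6 − 8.2 = +2.4°C

+2.4°C (parcel warmer than environment)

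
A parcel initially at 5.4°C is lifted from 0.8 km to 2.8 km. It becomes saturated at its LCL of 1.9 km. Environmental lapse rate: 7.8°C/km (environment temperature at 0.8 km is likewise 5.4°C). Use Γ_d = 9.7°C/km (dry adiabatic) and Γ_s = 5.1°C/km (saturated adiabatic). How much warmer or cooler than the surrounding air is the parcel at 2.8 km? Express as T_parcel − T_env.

Parcel:
  Dry to 1900 m: -9.7 × 1.1 km = -10.67°C, so T = -5.27°C.
  Saturated to 2800 m: -5.1 × 0.9 km = -4.59°C, so T = -9.86°C.
Environment:
  Environment to 2800 m: -7.8 × 2 km = -15.6°C, so T = -10.2°C.
T_parcel − T_env = -9.86 − (-10.2) = +0.34°C

+0.34°C (parcel warmer than environment)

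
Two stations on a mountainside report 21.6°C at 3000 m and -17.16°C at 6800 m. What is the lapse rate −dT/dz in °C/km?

Γ = −ΔT/Δz = (21.6 − (-17.16)) / (6800 − 3000) m
  = 38.76°C / 3.8 km = 10.2°C/km

10.2°C/km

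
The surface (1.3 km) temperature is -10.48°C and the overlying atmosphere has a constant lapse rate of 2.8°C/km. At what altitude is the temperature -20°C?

Height above start = (-10.48 − (-20)) / 2.8 = 3.4 km
Altitude = 1300 m + 3400 m = 4700 m

4.7 km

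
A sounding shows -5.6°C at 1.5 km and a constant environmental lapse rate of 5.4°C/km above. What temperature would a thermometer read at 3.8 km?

-18.02°C

From 1500 m to 3800 m (environmental): cools by 5.4 × 2.3 = 12.42°C, giving -18.02°C.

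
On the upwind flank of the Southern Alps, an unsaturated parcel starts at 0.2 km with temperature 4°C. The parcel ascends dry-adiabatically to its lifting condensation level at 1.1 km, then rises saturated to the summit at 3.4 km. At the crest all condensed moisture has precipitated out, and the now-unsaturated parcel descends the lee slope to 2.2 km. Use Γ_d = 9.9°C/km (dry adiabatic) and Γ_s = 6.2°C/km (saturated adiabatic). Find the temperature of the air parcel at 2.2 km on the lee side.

-7.29°C

200 → 1100 m (dry, 9.9°C/km): ΔT = -9.9 × 0.9 = -8.91°C → T = -4.91°C
1100 → 3400 m (saturated, 6.2°C/km): ΔT = -6.2 × 2.3 = -14.26°C → T = -19.17°C
3400 → 2200 m (dry descent, 9.9°C/km): ΔT = +9.9 × 1.2 = +11.88°C → T = -7.29°C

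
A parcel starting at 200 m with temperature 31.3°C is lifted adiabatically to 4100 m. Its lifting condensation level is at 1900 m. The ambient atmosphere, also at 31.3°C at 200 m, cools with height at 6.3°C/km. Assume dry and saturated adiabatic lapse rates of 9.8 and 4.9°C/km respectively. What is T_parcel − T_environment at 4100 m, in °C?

-2.87°C (parcel cooler than environment)

Parcel:
  From 200 m to 1900 m (dry): cools by 9.8 × 1.7 = 16.66°C, giving 14.64°C.
  From 1900 m to 4100 m (saturated): cools by 4.9 × 2.2 = 10.78°C, giving 3.86°C.
Environment:
  From 200 m to 4100 m (environment): cools by 6.3 × 3.9 = 24.57°C, giving 6.73°C.
T_parcel − T_env = 3.86 − 6.73 = -2.87°C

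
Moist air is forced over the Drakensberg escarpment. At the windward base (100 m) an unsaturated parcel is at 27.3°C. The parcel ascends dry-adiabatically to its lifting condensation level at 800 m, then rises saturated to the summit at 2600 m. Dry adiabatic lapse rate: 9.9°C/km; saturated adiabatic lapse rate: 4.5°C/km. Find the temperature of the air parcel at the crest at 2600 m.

12.27°C

100 → 800 m (dry, 9.9°C/km): ΔT = -9.9 × 0.7 = -6.93°C → T = 20.37°C
800 → 2600 m (saturated, 4.5°C/km): ΔT = -4.5 × 1.8 = -8.1°C → T = 12.27°C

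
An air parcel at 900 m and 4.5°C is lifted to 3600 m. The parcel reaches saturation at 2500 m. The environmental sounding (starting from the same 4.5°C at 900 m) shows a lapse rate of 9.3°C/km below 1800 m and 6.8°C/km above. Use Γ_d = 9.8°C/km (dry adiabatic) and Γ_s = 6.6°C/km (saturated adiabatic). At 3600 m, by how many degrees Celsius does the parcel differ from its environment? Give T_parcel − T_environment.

Parcel:
  From 900 m to 2500 m (dry): cools by 9.8 × 1.6 = 15.68°C, giving -11.18°C.
  From 2500 m to 3600 m (saturated): cools by 6.6 × 1.1 = 7.26°C, giving -18.44°C.
Environment:
  From 900 m to 1800 m (environment, lower layer): cools by 9.3 × 0.9 = 8.37°C, giving -3.87°C.
  From 1800 m to 3600 m (environment, upper layer): cools by 6.8 × 1.8 = 12.24°C, giving -16.11°C.
T_parcel − T_env = -18.44 − (-16.11) = -2.33°C

-2.33°C (parcel cooler than environment)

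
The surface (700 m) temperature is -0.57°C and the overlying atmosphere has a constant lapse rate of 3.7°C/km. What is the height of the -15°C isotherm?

Height above start = (-0.57 − (-15)) / 3.7 = 3.9 km
Altitude = 700 m + 3900 m = 4600 m

4600 m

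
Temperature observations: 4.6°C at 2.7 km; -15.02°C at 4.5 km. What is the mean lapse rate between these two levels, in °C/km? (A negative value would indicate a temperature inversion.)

Γ = −ΔT/Δz = (4.6 − (-15.02)) / (4500 − 2700) m
  = 19.62°C / 1.8 km = 10.9°C/km

10.9°C/km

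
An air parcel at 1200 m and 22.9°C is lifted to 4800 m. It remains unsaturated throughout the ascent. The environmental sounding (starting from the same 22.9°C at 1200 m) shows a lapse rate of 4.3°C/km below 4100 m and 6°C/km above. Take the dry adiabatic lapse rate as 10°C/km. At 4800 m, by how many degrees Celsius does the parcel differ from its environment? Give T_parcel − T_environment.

Parcel:
  From 1200 m to 4800 m (dry): cools by 10 × 3.6 = 36°C, giving -13.1°C.
Environment:
  From 1200 m to 4100 m (environment, lower layer): cools by 4.3 × 2.9 = 12.47°C, giving 10.43°C.
  From 4100 m to 4800 m (environment, upper layer): cools by 6 × 0.7 = 4.2°C, giving 6.23°C.
T_parcel − T_env = -13.1 − 6.23 = -19.33°C

-19.33°C (parcel cooler than environment)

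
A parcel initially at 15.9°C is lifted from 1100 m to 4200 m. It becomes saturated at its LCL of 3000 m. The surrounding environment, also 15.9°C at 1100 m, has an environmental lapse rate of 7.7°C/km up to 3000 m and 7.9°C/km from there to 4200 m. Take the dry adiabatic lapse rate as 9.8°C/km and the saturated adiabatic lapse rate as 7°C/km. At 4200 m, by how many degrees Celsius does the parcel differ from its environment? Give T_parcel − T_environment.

-2.91°C (parcel cooler than environment)

Parcel:
  From 1100 m to 3000 m (dry): cools by 9.8 × 1.9 = 18.62°C, giving -2.72°C.
  From 3000 m to 4200 m (saturated): cools by 7 × 1.2 = 8.4°C, giving -11.12°C.
Environment:
  From 1100 m to 3000 m (environment, lower layer): cools by 7.7 × 1.9 = 14.63°C, giving 1.27°C.
  From 3000 m to 4200 m (environment, upper layer): cools by 7.9 × 1.2 = 9.48°C, giving -8.21°C.
T_parcel − T_env = -11.12 − (-8.21) = -2.91°C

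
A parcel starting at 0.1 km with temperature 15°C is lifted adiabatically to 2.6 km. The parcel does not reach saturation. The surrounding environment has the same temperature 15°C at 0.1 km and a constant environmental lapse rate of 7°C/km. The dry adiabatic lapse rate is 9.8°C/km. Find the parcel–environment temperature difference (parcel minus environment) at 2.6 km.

-7°C (parcel cooler than environment)

Parcel:
  100 → 2600 m (dry, 9.8°C/km): ΔT = -9.8 × 2.5 = -24.5°C → T = -9.5°C
Environment:
  100 → 2600 m (environment, 7°C/km): ΔT = -7 × 2.5 = -17.5°C → T = -2.5°C
T_parcel − T_env = -9.5 − (-2.5) = -7°C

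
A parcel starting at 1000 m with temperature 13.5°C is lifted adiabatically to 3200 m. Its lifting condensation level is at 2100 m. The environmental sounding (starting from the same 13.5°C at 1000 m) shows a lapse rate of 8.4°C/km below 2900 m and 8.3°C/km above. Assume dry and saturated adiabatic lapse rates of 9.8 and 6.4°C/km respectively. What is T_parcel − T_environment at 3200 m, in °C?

+0.63°C (parcel warmer than environment)

Parcel:
  Dry to 2100 m: -9.8 × 1.1 km = -10.78°C, so T = 2.72°C.
  Saturated to 3200 m: -6.4 × 1.1 km = -7.04°C, so T = -4.32°C.
Environment:
  Environment, lower layer to 2900 m: -8.4 × 1.9 km = -15.96°C, so T = -2.46°C.
  Environment, upper layer to 3200 m: -8.3 × 0.3 km = -2.49°C, so T = -4.95°C.
T_parcel − T_env = -4.32 − (-4.95) = +0.63°C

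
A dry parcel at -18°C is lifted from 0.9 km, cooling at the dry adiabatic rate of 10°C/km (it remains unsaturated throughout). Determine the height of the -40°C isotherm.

Height above start = (-18 − (-40)) / 10 = 2.2 km
Altitude = 900 m + 2200 m = 3100 m

3.1 km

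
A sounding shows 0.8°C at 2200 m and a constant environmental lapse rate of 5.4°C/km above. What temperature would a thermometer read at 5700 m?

Environmental to 5700 m: -5.4 × 3.5 km = -18.9°C, so T = -18.1°C.

-18.1°C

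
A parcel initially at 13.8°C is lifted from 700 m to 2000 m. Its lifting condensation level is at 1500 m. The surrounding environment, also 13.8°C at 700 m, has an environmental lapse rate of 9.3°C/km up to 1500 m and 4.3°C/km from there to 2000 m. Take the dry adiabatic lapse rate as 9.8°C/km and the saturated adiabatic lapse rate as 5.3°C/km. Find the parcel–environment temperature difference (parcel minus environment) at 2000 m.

Parcel:
  700 → 1500 m (dry, 9.8°C/km): ΔT = -9.8 × 0.8 = -7.84°C → T = 5.96°C
  1500 → 2000 m (saturated, 5.3°C/km): ΔT = -5.3 × 0.5 = -2.65°C → T = 3.31°C
Environment:
  700 → 1500 m (environment, lower layer, 9.3°C/km): ΔT = -9.3 × 0.8 = -7.44°C → T = 6.36°C
  1500 → 2000 m (environment, upper layer, 4.3°C/km): ΔT = -4.3 × 0.5 = -2.15°C → T = 4.21°C
T_parcel − T_env = 3.31 − 4.21 = -0.9°C

-0.9°C (parcel cooler than environment)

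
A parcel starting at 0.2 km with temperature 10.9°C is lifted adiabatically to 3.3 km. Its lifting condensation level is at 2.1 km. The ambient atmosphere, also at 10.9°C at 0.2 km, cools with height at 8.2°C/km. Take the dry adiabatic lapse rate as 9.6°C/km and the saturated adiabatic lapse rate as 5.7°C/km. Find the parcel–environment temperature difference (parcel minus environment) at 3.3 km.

Parcel:
  From 200 m to 2100 m (dry): cools by 9.6 × 1.9 = 18.24°C, giving -7.34°C.
  From 2100 m to 3300 m (saturated): cools by 5.7 × 1.2 = 6.84°C, giving -14.18°C.
Environment:
  From 200 m to 3300 m (environment): cools by 8.2 × 3.1 = 25.42°C, giving -14.52°C.
T_parcel − T_env = -14.18 − (-14.52) = +0.34°C

+0.34°C (parcel warmer than environment)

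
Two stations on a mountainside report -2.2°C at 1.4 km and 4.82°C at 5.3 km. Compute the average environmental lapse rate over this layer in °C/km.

Γ = −ΔT/Δz = (-2.2 − 4.82) / (5300 − 1400) m
  = -7.02°C / 3.9 km = -1.8°C/km

-1.8°C/km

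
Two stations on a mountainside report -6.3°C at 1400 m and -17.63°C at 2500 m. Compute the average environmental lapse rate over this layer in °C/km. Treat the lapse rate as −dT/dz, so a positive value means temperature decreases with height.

Γ = −ΔT/Δz = (-6.3 − (-17.63)) / (2500 − 1400) m
  = 11.33°C / 1.1 km = 10.3°C/km

10.3°C/km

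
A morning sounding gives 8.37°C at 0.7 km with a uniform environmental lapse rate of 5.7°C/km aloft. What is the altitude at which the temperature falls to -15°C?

4.8 km

Height above start = (8.37 − (-15)) / 5.7 = 4.1 km
Altitude = 700 m + 4100 m = 4800 m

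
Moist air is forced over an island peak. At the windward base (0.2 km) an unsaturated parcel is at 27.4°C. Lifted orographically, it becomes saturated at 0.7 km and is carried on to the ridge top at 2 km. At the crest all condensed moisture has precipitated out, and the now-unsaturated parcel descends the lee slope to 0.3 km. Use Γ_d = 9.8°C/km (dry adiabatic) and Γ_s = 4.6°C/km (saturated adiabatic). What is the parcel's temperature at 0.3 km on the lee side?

33.18°C

Dry to 700 m: -9.8 × 0.5 km = -4.9°C, so T = 22.5°C.
Saturated to 2000 m: -4.6 × 1.3 km = -5.98°C, so T = 16.52°C.
Dry descent to 300 m: +9.8 × 1.7 km = +16.66°C, so T = 33.18°C.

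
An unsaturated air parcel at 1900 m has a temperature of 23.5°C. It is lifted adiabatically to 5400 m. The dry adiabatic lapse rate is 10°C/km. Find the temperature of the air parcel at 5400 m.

1900 → 5400 m (dry adiabatic, 10°C/km): ΔT = -10 × 3.5 = -35°C → T = -11.5°C

-11.5°C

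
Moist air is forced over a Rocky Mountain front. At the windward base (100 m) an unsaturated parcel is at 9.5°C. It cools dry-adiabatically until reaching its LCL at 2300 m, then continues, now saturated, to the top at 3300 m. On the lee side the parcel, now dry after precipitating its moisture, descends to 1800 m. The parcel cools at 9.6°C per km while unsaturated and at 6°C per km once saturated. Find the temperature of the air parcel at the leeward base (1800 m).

Dry to 2300 m: -9.6 × 2.2 km = -21.12°C, so T = -11.62°C.
Saturated to 3300 m: -6 × 1 km = -6°C, so T = -17.62°C.
Dry descent to 1800 m: +9.6 × 1.5 km = +14.4°C, so T = -3.22°C.

-3.22°C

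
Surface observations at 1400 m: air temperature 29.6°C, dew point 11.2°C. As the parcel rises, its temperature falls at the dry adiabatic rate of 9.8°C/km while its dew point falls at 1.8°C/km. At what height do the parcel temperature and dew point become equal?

3700 m

T and T_d converge at 9.8 − 1.8 = 8°C per km
Height above start = (29.6 − 11.2) / 8 = 2.3 km
LCL altitude = 1400 m + 2300 m = 3700 m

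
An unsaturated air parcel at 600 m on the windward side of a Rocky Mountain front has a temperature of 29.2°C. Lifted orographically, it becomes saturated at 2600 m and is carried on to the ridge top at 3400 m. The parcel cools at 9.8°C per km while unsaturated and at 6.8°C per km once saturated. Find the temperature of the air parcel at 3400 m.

Dry to 2600 m: -9.8 × 2 km = -19.6°C, so T = 9.6°C.
Saturated to 3400 m: -6.8 × 0.8 km = -5.44°C, so T = 4.16°C.

4.16°C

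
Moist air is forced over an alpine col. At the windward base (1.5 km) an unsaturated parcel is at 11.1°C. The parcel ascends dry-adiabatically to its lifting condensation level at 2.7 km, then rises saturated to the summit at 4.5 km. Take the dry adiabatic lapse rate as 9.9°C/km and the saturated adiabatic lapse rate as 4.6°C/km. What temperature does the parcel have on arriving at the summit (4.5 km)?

From 1500 m to 2700 m (dry): cools by 9.9 × 1.2 = 11.88°C, giving -0.78°C.
From 2700 m to 4500 m (saturated): cools by 4.6 × 1.8 = 8.28°C, giving -9.06°C.

-9.06°C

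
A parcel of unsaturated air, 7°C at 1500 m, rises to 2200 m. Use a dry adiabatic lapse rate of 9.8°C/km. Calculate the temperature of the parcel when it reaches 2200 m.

0.14°C

1500 → 2200 m (dry adiabatic, 9.8°C/km): ΔT = -9.8 × 0.7 = -6.86°C → T = 0.14°C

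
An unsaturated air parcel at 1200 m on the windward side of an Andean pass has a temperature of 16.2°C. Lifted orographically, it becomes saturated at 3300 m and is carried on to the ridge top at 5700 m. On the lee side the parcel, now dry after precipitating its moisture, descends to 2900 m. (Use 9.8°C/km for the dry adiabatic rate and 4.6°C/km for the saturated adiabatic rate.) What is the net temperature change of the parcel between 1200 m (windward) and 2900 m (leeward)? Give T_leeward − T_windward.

-4.18°C

1200 → 3300 m (dry, 9.8°C/km): ΔT = -9.8 × 2.1 = -20.58°C → T = -4.38°C
3300 → 5700 m (saturated, 4.6°C/km): ΔT = -4.6 × 2.4 = -11.04°C → T = -15.42°C
5700 → 2900 m (dry descent, 9.8°C/km): ΔT = +9.8 × 2.8 = +27.44°C → T = 12.02°C
Net change vs windward start: 12.02 − 16.2 = -4.18°C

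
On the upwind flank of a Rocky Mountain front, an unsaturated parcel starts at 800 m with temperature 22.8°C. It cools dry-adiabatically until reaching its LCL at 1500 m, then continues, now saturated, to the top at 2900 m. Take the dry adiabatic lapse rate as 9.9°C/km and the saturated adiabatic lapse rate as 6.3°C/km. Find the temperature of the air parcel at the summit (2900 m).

800 → 1500 m (dry, 9.9°C/km): ΔT = -9.9 × 0.7 = -6.93°C → T = 15.87°C
1500 → 2900 m (saturated, 6.3°C/km): ΔT = -6.3 × 1.4 = -8.82°C → T = 7.05°C

7.05°C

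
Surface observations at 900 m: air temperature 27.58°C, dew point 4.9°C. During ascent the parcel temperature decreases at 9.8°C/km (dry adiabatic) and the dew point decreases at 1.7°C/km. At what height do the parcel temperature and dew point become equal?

3700 m

T and T_d converge at 9.8 − 1.7 = 8.1°C per km
Height above start = (27.58 − 4.9) / 8.1 = 2.8 km
LCL altitude = 900 m + 2800 m = 3700 m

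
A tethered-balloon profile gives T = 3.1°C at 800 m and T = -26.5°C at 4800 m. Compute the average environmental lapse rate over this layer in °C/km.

Γ = −ΔT/Δz = (3.1 − (-26.5)) / (4800 − 800) m
  = 29.6°C / 4 km = 7.4°C/km

7.4°C/km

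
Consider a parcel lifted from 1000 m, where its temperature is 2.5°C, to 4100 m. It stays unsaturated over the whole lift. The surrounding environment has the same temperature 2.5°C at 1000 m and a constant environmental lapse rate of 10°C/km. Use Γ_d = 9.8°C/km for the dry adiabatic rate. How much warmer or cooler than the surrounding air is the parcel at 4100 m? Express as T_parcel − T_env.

+0.62°C (parcel warmer than environment)

Parcel:
  1000 → 4100 m (dry, 9.8°C/km): ΔT = -9.8 × 3.1 = -30.38°C → T = -27.88°C
Environment:
  1000 → 4100 m (environment, 10°C/km): ΔT = -10 × 3.1 = -31°C → T = -28.5°C
T_parcel − T_env = -27.88 − (-28.5) = +0.62°C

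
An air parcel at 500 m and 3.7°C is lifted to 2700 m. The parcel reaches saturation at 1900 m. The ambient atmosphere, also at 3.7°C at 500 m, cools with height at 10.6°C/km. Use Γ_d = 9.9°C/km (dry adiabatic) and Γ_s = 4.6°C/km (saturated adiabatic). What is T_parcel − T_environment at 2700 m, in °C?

Parcel:
  500 → 1900 m (dry, 9.9°C/km): ΔT = -9.9 × 1.4 = -13.86°C → T = -10.16°C
  1900 → 2700 m (saturated, 4.6°C/km): ΔT = -4.6 × 0.8 = -3.68°C → T = -13.84°C
Environment:
  500 → 2700 m (environment, 10.6°C/km): ΔT = -10.6 × 2.2 = -23.32°C → T = -19.62°C
T_parcel − T_env = -13.84 − (-19.62) = +5.78°C

+5.78°C (parcel warmer than environment)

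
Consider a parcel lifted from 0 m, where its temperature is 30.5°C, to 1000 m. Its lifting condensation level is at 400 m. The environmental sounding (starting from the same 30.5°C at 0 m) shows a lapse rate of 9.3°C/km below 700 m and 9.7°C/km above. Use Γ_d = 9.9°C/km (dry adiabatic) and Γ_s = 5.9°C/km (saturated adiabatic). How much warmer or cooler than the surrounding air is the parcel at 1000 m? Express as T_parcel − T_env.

Parcel:
  From 0 m to 400 m (dry): cools by 9.9 × 0.4 = 3.96°C, giving 26.54°C.
  From 400 m to 1000 m (saturated): cools by 5.9 × 0.6 = 3.54°C, giving 23°C.
Environment:
  From 0 m to 700 m (environment, lower layer): cools by 9.3 × 0.7 = 6.51°C, giving 23.99°C.
  From 700 m to 1000 m (environment, upper layer): cools by 9.7 × 0.3 = 2.91°C, giving 21.08°C.
T_parcel − T_env = 23 − 21.08 = +1.92°C

+1.92°C (parcel warmer than environment)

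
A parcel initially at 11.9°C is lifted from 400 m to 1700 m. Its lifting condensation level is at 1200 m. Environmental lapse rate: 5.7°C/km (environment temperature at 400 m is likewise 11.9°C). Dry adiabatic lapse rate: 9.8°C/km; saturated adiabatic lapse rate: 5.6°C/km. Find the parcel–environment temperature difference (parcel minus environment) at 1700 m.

Parcel:
  From 400 m to 1200 m (dry): cools by 9.8 × 0.8 = 7.84°C, giving 4.06°C.
  From 1200 m to 1700 m (saturated): cools by 5.6 × 0.5 = 2.8°C, giving 1.26°C.
Environment:
  From 400 m to 1700 m (environment): cools by 5.7 × 1.3 = 7.41°C, giving 4.49°C.
T_parcel − T_env = 1.26 − 4.49 = -3.23°C

-3.23°C (parcel cooler than environment)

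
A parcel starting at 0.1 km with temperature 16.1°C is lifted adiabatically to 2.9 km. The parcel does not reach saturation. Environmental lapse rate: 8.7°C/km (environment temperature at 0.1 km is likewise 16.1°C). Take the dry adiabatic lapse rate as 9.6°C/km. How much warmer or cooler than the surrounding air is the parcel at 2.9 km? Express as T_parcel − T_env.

Parcel:
  From 100 m to 2900 m (dry): cools by 9.6 × 2.8 = 26.88°C, giving -10.78°C.
Environment:
  From 100 m to 2900 m (environment): cools by 8.7 × 2.8 = 24.36°C, giving -8.26°C.
T_parcel − T_env = -10.78 − (-8.26) = -2.52°C

-2.52°C (parcel cooler than environment)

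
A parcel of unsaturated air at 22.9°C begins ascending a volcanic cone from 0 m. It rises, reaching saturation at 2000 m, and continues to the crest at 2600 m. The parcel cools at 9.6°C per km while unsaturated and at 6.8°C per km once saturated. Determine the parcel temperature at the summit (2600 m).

-0.38°C

Dry to 2000 m: -9.6 × 2 km = -19.2°C, so T = 3.7°C.
Saturated to 2600 m: -6.8 × 0.6 km = -4.08°C, so T = -0.38°C.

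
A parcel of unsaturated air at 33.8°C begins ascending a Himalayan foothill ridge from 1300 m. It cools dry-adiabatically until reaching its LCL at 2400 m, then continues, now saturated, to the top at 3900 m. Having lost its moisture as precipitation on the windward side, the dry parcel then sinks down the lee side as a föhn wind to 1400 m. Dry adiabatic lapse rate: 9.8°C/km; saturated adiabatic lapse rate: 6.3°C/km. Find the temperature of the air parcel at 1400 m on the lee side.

Dry to 2400 m: -9.8 × 1.1 km = -10.78°C, so T = 23.02°C.
Saturated to 3900 m: -6.3 × 1.5 km = -9.45°C, so T = 13.57°C.
Dry descent to 1400 m: +9.8 × 2.5 km = +24.5°C, so T = 38.07°C.

38.07°C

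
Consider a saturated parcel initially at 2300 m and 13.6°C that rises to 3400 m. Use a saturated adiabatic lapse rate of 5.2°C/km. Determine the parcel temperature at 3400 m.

Saturated adiabatic to 3400 m: -5.2 × 1.1 km = -5.72°C, so T = 7.88°C.

7.88°C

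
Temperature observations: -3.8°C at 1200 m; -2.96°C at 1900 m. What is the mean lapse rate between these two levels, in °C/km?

Γ = −ΔT/Δz = (-3.8 − (-2.96)) / (1900 − 1200) m
  = -0.84°C / 0.7 km = -1.2°C/km

-1.2°C/km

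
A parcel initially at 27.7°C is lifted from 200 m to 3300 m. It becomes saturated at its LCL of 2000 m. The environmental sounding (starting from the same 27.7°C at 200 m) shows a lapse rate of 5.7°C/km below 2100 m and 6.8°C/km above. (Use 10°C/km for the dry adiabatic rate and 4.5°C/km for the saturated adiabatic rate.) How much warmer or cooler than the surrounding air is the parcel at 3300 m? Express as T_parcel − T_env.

-4.86°C (parcel cooler than environment)

Parcel:
  200 → 2000 m (dry, 10°C/km): ΔT = -10 × 1.8 = -18°C → T = 9.7°C
  2000 → 3300 m (saturated, 4.5°C/km): ΔT = -4.5 × 1.3 = -5.85°C → T = 3.85°C
Environment:
  200 → 2100 m (environment, lower layer, 5.7°C/km): ΔT = -5.7 × 1.9 = -10.83°C → T = 16.87°C
  2100 → 3300 m (environment, upper layer, 6.8°C/km): ΔT = -6.8 × 1.2 = -8.16°C → T = 8.71°C
T_parcel − T_env = 3.85 − 8.71 = -4.86°C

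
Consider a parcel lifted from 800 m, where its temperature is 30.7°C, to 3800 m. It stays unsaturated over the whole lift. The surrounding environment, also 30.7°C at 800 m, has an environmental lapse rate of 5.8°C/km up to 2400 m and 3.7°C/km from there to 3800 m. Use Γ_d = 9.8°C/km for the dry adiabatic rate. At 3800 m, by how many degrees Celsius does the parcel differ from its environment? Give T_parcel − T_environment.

Parcel:
  800–3800 m, dry: Δz = 3 km ⇒ ΔT = -29.4°C; T = 1.3°C
Environment:
  800–2400 m, environment, lower layer: Δz = 1.6 km ⇒ ΔT = -9.28°C; T = 21.42°C
  2400–3800 m, environment, upper layer: Δz = 1.4 km ⇒ ΔT = -5.18°C; T = 16.24°C
T_parcel − T_env = 1.3 − 16.24 = -14.94°C

-14.94°C (parcel cooler than environment)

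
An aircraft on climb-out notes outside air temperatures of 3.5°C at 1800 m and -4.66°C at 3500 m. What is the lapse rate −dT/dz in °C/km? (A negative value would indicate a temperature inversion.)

4.8°C/km

Γ = −ΔT/Δz = (3.5 − (-4.66)) / (3500 − 1800) m
  = 8.16°C / 1.7 km = 4.8°C/km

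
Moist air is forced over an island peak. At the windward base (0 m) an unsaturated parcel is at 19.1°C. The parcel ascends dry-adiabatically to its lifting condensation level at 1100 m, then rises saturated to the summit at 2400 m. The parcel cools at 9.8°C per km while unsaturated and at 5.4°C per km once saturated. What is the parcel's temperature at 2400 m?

0–1100 m, dry: Δz = 1.1 km ⇒ ΔT = -10.78°C; T = 8.32°C
1100–2400 m, saturated: Δz = 1.3 km ⇒ ΔT = -7.02°C; T = 1.3°C

1.3°C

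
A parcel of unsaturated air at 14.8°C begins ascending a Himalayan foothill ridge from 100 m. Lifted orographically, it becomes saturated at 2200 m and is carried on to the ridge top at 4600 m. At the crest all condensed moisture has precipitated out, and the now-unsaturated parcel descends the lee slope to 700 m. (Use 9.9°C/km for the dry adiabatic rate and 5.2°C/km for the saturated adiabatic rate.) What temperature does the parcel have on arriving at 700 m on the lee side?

20.14°C

From 100 m to 2200 m (dry): cools by 9.9 × 2.1 = 20.79°C, giving -5.99°C.
From 2200 m to 4600 m (saturated): cools by 5.2 × 2.4 = 12.48°C, giving -18.47°C.
From 4600 m to 700 m (dry descent): warms by 9.9 × 3.9 = 38.61°C, giving 20.14°C.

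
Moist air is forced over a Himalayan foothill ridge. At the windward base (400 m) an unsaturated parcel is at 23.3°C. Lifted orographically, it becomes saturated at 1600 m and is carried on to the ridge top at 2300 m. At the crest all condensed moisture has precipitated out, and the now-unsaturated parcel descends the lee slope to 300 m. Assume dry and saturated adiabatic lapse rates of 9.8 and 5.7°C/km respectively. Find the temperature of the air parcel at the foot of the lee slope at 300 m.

From 400 m to 1600 m (dry): cools by 9.8 × 1.2 = 11.76°C, giving 11.54°C.
From 1600 m to 2300 m (saturated): cools by 5.7 × 0.7 = 3.99°C, giving 7.55°C.
From 2300 m to 300 m (dry descent): warms by 9.8 × 2 = 19.6°C, giving 27.15°C.

27.15°C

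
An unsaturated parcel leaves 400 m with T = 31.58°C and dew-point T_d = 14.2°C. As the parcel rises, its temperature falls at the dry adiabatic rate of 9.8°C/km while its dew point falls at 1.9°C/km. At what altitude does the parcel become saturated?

T and T_d converge at 9.8 − 1.9 = 7.9°C per km
Height above start = (31.58 − 14.2) / 7.9 = 2.2 km
LCL altitude = 400 m + 2200 m = 2600 m

2600 m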